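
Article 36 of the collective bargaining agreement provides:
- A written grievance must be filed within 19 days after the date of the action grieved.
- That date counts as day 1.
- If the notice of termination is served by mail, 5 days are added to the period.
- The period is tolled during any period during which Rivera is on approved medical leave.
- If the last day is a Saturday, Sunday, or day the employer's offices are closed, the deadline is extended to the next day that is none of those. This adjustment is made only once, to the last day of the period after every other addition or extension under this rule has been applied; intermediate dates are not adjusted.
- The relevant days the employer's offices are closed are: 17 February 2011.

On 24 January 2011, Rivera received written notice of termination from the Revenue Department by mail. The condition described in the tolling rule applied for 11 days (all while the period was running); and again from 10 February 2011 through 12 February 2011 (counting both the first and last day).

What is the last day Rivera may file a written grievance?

March 2, 2011

Counting 24 January 2011 as day 1, day 19 is February 11, 2011.
Service was by mail, adding 5 days: February 11, 2011 + 5 days = February 16, 2011.
Tolling adds 11 days: February 16, 2011 + 11 days = February 27, 2011.
From February 10, 2011 through February 12, 2011 inclusive is 3 days; tolling adds 3 days: February 27, 2011 + 3 days = March 2, 2011.
March 2, 2011 is a Wednesday and not a day the employer's offices are closed, so no extension applies.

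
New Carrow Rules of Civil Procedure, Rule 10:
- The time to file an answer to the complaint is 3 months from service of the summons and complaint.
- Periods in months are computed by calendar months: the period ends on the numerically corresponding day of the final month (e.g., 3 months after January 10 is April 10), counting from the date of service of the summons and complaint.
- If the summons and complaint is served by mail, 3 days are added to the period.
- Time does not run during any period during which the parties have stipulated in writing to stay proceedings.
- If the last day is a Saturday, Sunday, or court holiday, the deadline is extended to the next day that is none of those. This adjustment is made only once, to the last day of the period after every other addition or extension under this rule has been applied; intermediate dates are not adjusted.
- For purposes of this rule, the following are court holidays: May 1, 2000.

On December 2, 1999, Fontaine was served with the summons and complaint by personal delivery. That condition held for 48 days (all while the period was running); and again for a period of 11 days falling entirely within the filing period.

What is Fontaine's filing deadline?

3 months after December 2, 1999 is March 2, 2000.
Service was not by mail, so no mail extension applies.
Tolling adds 48 days: March 2, 2000 + 48 days = April 19, 2000.
Tolling adds 11 days: April 19, 2000 + 11 days = April 30, 2000.
April 30, 2000 is Sunday; May 1, 2000 is a listed holiday. The next qualifying day is May 2, 2000.

May 2, 2000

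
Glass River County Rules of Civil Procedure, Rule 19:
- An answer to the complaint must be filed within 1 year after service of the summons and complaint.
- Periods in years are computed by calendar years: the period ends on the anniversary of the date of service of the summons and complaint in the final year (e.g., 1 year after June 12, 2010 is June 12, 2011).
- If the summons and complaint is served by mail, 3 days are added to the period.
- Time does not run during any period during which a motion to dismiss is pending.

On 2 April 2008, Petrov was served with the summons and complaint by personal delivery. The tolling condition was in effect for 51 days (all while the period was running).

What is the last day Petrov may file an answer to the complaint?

May 23, 2009

1 year after 2 April 2008 is April 2, 2009.
Service was not by mail, so no mail extension applies.
Tolling adds 51 days: April 2, 2009 + 51 days = May 23, 2009.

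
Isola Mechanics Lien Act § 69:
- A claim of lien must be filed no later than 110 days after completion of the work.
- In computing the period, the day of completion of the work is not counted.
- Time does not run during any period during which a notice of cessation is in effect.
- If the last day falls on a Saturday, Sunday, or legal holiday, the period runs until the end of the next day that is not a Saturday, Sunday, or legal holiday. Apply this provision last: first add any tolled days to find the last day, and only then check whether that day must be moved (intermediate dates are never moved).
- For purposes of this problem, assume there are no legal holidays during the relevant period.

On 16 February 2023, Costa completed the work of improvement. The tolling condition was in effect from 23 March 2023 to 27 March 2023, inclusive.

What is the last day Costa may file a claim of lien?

June 12, 2023

110 days after 16 February 2023 is June 6, 2023.
From March 23, 2023 through March 27, 2023 inclusive is 5 days; tolling adds 5 days: June 6, 2023 + 5 days = June 11, 2023.
June 11, 2023 is Sunday. The next qualifying day is June 12, 2023.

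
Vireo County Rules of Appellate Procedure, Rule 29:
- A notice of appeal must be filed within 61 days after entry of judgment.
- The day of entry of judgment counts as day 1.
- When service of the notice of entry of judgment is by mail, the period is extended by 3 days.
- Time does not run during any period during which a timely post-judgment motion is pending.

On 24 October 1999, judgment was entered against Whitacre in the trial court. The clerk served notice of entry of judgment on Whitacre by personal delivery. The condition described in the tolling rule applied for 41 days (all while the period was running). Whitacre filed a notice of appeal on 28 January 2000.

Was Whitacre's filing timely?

Yes

Counting 24 October 1999 as day 1, day 61 is December 23, 1999.
Service was not by mail, so no mail extension applies.
Tolling adds 41 days: December 23, 1999 + 41 days = February 2, 2000.
The deadline is February 2, 2000; the filing on January 28, 2000 is on or before that date.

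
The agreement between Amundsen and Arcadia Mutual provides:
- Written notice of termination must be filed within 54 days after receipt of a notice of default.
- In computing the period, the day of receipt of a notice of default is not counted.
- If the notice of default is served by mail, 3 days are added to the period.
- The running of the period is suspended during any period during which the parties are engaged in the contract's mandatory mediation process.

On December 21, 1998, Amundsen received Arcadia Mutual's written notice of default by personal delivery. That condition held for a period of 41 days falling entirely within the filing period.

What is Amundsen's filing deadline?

54 days after December 21, 1998 is February 13, 1999.
Service was not by mail, so no mail extension applies.
Tolling adds 41 days: February 13, 1999 + 41 days = March 26, 1999.

March 26, 1999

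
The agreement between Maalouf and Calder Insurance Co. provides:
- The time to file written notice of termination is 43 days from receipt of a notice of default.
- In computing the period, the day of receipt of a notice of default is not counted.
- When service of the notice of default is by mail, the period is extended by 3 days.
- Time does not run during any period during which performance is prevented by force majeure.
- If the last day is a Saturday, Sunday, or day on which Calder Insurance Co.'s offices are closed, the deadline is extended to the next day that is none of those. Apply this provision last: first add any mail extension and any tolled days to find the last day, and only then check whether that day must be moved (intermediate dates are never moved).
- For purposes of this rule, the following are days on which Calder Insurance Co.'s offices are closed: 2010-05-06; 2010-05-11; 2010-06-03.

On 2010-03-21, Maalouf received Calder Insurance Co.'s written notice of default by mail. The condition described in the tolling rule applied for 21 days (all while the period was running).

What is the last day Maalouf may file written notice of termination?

May 27, 2010

43 days after 2010-03-21 is May 3, 2010.
Service was by mail, adding 3 days: May 3, 2010 + 3 days = May 6, 2010.
Tolling adds 21 days: May 6, 2010 + 21 days = May 27, 2010.
May 27, 2010 is a Thursday and not a day on which Calder Insurance Co.'s offices are closed, so no extension applies.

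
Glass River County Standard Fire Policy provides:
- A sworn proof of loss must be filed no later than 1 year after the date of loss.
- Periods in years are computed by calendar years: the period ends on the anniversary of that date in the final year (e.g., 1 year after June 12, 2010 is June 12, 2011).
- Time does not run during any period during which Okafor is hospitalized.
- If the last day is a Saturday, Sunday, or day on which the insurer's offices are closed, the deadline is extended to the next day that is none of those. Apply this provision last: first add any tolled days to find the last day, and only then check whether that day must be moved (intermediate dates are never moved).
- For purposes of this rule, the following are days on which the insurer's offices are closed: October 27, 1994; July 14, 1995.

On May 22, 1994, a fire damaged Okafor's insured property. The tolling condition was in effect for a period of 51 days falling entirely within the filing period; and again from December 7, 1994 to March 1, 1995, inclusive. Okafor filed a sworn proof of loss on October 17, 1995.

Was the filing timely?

1 year after May 22, 1994 is May 22, 1995.
Tolling adds 51 days: May 22, 1995 + 51 days = July 12, 1995.
From December 7, 1994 through March 1, 1995 inclusive is 85 days; tolling adds 85 days: July 12, 1995 + 85 days = October 5, 1995.
October 5, 1995 is a Thursday and not a day on which the insurer's offices are closed, so no extension applies.
The deadline is October 5, 1995; the filing on October 17, 1995 is after that date.

No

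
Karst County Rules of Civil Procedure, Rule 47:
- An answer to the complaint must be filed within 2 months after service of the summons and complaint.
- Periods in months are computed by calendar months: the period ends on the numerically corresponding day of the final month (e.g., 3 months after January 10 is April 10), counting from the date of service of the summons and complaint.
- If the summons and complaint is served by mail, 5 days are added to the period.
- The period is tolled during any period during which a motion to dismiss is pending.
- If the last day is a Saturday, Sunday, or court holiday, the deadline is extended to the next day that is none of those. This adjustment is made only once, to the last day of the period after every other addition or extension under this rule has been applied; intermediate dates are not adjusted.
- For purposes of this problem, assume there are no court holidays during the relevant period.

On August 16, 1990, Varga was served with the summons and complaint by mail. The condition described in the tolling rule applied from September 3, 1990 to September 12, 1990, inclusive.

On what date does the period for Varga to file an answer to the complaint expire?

2 months after August 16, 1990 is October 16, 1990.
Service was by mail, adding 5 days: October 16, 1990 + 5 days = October 21, 1990.
From September 3, 1990 through September 12, 1990 inclusive is 10 days; tolling adds 10 days: October 21, 1990 + 10 days = October 31, 1990.
October 31, 1990 is a Wednesday and not a court holiday, so no extension applies.

October 31, 1990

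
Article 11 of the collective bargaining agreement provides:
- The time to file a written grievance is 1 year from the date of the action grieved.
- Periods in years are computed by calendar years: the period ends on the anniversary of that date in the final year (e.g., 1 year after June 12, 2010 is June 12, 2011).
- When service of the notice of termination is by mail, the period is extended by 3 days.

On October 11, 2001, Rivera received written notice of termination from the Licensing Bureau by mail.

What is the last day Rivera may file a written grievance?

1 year after October 11, 2001 is October 11, 2002.
Service was by mail, adding 3 days: October 11, 2002 + 3 days = October 14, 2002.

October 14, 2002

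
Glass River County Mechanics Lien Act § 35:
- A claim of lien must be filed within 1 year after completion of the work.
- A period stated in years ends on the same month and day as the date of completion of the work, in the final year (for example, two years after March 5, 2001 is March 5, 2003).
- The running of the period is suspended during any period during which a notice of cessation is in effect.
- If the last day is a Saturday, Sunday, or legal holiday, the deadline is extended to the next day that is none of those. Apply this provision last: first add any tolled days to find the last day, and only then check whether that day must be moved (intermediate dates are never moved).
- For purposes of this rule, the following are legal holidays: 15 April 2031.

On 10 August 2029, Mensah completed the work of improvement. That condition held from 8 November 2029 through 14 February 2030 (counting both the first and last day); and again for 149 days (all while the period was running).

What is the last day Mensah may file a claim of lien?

April 16, 2031

1 year after 10 August 2029 is August 10, 2030.
From November 8, 2029 through February 14, 2030 inclusive is 99 days; tolling adds 99 days: August 10, 2030 + 99 days = November 17, 2030.
Tolling adds 149 days: November 17, 2030 + 149 days = April 15, 2031.
April 15, 2031 is a listed holiday. The next qualifying day is April 16, 2031.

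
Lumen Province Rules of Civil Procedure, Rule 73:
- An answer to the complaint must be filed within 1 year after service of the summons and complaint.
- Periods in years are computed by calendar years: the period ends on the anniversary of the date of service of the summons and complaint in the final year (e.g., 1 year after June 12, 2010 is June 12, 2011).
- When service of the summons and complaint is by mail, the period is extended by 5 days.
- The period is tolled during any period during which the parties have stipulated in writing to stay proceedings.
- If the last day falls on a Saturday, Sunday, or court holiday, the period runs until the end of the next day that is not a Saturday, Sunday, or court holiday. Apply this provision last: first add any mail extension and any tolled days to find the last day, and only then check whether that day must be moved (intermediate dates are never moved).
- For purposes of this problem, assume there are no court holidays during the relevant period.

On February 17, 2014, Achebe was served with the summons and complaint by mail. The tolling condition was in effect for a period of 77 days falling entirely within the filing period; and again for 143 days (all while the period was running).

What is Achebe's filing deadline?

1 year after February 17, 2014 is February 17, 2015.
Service was by mail, adding 5 days: February 17, 2015 + 5 days = February 22, 2015.
Tolling adds 77 days: February 22, 2015 + 77 days = May 10, 2015.
Tolling adds 143 days: May 10, 2015 + 143 days = September 30, 2015.
September 30, 2015 is a Wednesday and not a court holiday, so no extension applies.

September 30, 2015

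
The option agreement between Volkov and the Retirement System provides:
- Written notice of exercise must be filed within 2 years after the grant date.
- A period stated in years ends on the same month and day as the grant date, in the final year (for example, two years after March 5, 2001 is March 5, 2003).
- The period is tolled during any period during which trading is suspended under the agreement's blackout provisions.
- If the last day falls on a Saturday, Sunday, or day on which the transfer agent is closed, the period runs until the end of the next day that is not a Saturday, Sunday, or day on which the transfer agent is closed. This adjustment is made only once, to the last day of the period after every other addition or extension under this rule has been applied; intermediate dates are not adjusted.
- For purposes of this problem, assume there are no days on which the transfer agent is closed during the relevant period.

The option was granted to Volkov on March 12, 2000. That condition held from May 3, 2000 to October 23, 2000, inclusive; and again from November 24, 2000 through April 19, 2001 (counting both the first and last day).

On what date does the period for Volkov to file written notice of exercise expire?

January 27, 2003

2 years after March 12, 2000 is March 12, 2002.
From May 3, 2000 through October 23, 2000 inclusive is 174 days; tolling adds 174 days: March 12, 2002 + 174 days = September 2, 2002.
From November 24, 2000 through April 19, 2001 inclusive is 147 days; tolling adds 147 days: September 2, 2002 + 147 days = January 27, 2003.
January 27, 2003 is a Monday and not a day on which the transfer agent is closed, so no extension applies.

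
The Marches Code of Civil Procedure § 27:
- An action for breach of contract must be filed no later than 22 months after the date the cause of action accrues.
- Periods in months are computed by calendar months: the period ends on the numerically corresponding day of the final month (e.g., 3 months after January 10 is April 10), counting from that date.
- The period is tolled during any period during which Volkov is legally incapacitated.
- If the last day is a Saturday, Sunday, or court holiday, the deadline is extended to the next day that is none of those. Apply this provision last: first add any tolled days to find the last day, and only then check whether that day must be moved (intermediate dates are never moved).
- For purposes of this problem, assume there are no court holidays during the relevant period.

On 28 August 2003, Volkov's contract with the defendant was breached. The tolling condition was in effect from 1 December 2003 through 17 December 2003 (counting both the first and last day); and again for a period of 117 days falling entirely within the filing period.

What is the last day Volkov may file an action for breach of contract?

November 9, 2005

22 months after 28 August 2003 is June 28, 2005.
From December 1, 2003 through December 17, 2003 inclusive is 17 days; tolling adds 17 days: June 28, 2005 + 17 days = July 15, 2005.
Tolling adds 117 days: July 15, 2005 + 117 days = November 9, 2005.
November 9, 2005 is a Wednesday and not a court holiday, so no extension applies.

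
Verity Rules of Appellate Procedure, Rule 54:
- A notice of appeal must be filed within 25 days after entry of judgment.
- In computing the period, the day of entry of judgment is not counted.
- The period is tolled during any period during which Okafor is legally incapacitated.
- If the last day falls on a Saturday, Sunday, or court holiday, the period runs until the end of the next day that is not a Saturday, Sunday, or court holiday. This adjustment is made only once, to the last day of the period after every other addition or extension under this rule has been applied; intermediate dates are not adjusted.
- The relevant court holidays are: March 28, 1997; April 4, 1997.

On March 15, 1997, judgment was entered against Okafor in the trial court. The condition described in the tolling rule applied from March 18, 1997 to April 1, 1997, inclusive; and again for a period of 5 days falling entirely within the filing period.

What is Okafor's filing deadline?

April 29, 1997

25 days after March 15, 1997 is April 9, 1997.
From March 18, 1997 through April 1, 1997 inclusive is 15 days; tolling adds 15 days: April 9, 1997 + 15 days = April 24, 1997.
Tolling adds 5 days: April 24, 1997 + 5 days = April 29, 1997.
April 29, 1997 is a Tuesday and not a court holiday, so no extension applies.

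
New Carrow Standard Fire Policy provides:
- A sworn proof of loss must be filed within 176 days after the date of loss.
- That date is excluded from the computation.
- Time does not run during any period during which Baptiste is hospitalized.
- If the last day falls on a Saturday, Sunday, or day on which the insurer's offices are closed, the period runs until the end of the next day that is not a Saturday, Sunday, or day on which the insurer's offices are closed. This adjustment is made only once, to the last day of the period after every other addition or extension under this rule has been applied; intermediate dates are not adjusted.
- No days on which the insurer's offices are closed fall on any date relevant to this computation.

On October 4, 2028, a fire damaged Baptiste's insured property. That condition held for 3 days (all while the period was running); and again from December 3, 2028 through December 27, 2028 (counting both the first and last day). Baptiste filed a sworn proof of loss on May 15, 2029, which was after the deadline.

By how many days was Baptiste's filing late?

19 days

176 days after October 4, 2028 is March 29, 2029.
Tolling adds 3 days: March 29, 2029 + 3 days = April 1, 2029.
From December 3, 2028 through December 27, 2028 inclusive is 25 days; tolling adds 25 days: April 1, 2029 + 25 days = April 26, 2029.
April 26, 2029 is a Thursday and not a day on which the insurer's offices are closed, so no extension applies.
The deadline is April 26, 2029; from April 26, 2029 to May 15, 2029 is 19 days.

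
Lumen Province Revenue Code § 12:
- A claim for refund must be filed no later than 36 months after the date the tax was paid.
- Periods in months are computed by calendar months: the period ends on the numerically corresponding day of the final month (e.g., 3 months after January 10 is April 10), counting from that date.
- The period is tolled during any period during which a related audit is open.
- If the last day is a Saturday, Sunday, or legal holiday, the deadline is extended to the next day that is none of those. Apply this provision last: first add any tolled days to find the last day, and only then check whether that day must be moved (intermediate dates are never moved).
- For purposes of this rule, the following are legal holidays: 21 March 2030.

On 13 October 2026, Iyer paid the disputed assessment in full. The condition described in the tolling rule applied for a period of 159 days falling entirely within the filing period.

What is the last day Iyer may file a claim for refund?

March 22, 2030

36 months after 13 October 2026 is October 13, 2029.
Tolling adds 159 days: October 13, 2029 + 159 days = March 21, 2030.
March 21, 2030 is a listed holiday. The next qualifying day is March 22, 2030.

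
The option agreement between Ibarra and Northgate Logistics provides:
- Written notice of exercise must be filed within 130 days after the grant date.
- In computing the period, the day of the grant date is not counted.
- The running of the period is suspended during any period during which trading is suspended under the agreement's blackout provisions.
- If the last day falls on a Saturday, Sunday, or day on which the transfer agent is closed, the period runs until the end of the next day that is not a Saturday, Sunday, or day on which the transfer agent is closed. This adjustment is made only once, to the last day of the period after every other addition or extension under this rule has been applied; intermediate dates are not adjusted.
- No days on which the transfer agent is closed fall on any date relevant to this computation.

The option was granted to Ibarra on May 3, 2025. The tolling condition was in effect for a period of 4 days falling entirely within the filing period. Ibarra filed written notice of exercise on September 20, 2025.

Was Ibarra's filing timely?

No

130 days after May 3, 2025 is September 10, 2025.
Tolling adds 4 days: September 10, 2025 + 4 days = September 14, 2025.
September 14, 2025 is Sunday. The next qualifying day is September 15, 2025.
The deadline is September 15, 2025; the filing on September 20, 2025 is after that date.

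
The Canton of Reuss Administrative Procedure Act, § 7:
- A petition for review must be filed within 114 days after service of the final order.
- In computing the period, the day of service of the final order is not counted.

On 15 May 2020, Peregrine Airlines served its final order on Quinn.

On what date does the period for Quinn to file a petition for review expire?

114 days after 15 May 2020 is September 6, 2020.

September 6, 2020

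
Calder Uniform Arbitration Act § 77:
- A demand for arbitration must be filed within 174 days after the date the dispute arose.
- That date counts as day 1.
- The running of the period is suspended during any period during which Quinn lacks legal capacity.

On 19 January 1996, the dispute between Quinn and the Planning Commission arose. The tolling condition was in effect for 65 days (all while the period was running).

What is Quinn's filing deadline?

Counting 19 January 1996 as day 1, day 174 is July 10, 1996.
Tolling adds 65 days: July 10, 1996 + 65 days = September 13, 1996.

September 13, 1996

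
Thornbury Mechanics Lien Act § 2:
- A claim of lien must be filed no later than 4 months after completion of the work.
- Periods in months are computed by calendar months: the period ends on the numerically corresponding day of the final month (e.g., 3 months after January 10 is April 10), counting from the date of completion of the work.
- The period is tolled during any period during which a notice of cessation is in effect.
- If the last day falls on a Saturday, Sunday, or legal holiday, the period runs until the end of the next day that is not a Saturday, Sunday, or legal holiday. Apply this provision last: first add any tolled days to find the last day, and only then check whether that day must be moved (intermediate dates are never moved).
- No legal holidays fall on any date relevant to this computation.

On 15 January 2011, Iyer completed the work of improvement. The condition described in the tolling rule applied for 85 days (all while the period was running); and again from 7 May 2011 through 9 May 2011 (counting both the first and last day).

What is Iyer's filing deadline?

4 months after 15 January 2011 is May 15, 2011.
Tolling adds 85 days: May 15, 2011 + 85 days = August 8, 2011.
From May 7, 2011 through May 9, 2011 inclusive is 3 days; tolling adds 3 days: August 8, 2011 + 3 days = August 11, 2011.
August 11, 2011 is a Thursday and not a legal holiday, so no extension applies.

August 11, 2011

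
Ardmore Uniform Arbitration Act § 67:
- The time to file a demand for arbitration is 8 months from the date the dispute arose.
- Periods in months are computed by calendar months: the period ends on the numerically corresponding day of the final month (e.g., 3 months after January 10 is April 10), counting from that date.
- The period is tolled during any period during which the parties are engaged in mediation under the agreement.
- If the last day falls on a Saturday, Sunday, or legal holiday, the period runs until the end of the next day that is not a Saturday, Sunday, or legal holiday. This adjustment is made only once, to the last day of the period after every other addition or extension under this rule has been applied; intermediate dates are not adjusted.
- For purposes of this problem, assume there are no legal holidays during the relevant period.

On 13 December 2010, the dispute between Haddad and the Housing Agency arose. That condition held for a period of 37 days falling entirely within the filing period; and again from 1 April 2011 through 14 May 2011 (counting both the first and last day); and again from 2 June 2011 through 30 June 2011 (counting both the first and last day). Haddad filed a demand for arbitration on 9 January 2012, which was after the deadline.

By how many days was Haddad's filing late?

39 days

8 months after 13 December 2010 is August 13, 2011.
Tolling adds 37 days: August 13, 2011 + 37 days = September 19, 2011.
From April 1, 2011 through May 14, 2011 inclusive is 44 days; tolling adds 44 days: September 19, 2011 + 44 days = November 2, 2011.
From June 2, 2011 through June 30, 2011 inclusive is 29 days; tolling adds 29 days: November 2, 2011 + 29 days = December 1, 2011.
December 1, 2011 is a Thursday and not a legal holiday, so no extension applies.
The deadline is December 1, 2011; from December 1, 2011 to January 9, 2012 is 39 days.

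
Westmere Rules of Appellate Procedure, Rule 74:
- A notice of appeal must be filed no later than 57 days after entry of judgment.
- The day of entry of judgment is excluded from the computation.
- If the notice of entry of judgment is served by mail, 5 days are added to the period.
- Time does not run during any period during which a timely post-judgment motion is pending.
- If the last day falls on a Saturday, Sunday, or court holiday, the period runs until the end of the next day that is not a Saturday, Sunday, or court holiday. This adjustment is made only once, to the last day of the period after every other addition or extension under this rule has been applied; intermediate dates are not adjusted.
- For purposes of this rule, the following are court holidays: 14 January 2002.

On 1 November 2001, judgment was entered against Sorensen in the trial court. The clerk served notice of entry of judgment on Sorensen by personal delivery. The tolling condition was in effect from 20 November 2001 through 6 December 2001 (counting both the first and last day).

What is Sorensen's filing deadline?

January 15, 2002

57 days after 1 November 2001 is December 28, 2001.
Service was not by mail, so no mail extension applies.
From November 20, 2001 through December 6, 2001 inclusive is 17 days; tolling adds 17 days: December 28, 2001 + 17 days = January 14, 2002.
January 14, 2002 is a listed holiday. The next qualifying day is January 15, 2002.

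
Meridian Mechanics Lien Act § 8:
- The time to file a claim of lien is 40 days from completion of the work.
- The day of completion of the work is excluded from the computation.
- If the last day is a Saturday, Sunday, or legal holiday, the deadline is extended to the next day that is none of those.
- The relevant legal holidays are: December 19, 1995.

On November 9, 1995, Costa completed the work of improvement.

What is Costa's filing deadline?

December 20, 1995

40 days after November 9, 1995 is December 19, 1995.
December 19, 1995 is a listed holiday. The next qualifying day is December 20, 1995.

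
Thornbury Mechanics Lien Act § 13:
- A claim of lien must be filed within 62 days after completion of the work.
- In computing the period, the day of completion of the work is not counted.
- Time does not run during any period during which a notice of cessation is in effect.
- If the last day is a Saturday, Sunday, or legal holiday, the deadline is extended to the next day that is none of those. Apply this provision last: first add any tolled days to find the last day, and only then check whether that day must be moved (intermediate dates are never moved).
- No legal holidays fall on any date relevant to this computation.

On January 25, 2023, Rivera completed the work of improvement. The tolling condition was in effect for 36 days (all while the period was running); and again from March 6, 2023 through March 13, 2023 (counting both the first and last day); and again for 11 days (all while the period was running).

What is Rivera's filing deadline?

May 22, 2023

62 days after January 25, 2023 is March 28, 2023.
Tolling adds 36 days: March 28, 2023 + 36 days = May 3, 2023.
From March 6, 2023 through March 13, 2023 inclusive is 8 days; tolling adds 8 days: May 3, 2023 + 8 days = May 11, 2023.
Tolling adds 11 days: May 11, 2023 + 11 days = May 22, 2023.
May 22, 2023 is a Monday and not a legal holiday, so no extension applies.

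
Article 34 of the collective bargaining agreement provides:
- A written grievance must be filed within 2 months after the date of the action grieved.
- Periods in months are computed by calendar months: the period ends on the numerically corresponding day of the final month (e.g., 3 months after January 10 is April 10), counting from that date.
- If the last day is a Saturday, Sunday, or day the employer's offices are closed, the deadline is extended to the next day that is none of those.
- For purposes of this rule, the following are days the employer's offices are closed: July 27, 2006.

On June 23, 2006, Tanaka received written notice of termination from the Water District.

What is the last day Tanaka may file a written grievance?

August 23, 2006

2 months after June 23, 2006 is August 23, 2006.
August 23, 2006 is a Wednesday and not a day the employer's offices are closed, so no extension applies.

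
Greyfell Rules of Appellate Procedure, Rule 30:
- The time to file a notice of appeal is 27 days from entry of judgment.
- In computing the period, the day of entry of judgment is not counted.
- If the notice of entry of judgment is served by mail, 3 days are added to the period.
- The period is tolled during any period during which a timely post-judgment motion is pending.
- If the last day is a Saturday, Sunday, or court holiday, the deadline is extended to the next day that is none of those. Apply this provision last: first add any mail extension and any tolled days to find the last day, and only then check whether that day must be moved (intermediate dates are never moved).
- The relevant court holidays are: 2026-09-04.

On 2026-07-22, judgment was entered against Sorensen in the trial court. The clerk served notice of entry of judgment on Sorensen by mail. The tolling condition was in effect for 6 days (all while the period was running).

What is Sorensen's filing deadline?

27 days after 2026-07-22 is August 18, 2026.
Service was by mail, adding 3 days: August 18, 2026 + 3 days = August 21, 2026.
Tolling adds 6 days: August 21, 2026 + 6 days = August 27, 2026.
August 27, 2026 is a Thursday and not a court holiday, so no extension applies.

August 27, 2026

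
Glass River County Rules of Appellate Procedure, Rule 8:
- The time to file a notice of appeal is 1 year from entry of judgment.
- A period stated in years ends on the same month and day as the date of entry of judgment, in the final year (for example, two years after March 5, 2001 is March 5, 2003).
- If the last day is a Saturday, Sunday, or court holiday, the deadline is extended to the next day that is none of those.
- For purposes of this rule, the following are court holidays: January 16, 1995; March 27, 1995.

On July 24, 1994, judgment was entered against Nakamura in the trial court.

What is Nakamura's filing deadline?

1 year after July 24, 1994 is July 24, 1995.
July 24, 1995 is a Monday and not a court holiday, so no extension applies.

July 24, 1995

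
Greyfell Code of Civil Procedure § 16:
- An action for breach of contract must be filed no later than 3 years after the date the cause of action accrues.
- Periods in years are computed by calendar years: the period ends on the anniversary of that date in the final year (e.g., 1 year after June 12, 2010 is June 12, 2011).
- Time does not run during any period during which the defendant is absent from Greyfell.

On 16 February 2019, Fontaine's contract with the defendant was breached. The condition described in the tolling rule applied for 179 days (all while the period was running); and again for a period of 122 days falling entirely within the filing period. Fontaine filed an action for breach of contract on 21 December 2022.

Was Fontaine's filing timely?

No

3 years after 16 February 2019 is February 16, 2022.
Tolling adds 179 days: February 16, 2022 + 179 days = August 14, 2022.
Tolling adds 122 days: August 14, 2022 + 122 days = December 14, 2022.
The deadline is December 14, 2022; the filing on December 21, 2022 is after that date.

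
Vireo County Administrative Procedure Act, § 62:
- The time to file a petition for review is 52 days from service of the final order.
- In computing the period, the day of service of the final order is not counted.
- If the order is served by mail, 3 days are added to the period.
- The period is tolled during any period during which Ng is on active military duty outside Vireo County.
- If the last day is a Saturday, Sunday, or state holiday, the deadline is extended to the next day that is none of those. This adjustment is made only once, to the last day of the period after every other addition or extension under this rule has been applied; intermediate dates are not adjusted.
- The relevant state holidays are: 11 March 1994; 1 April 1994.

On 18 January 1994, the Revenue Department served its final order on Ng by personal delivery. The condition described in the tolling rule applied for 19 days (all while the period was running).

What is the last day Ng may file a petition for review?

52 days after 18 January 1994 is March 11, 1994.
Service was not by mail, so no mail extension applies.
Tolling adds 19 days: March 11, 1994 + 19 days = March 30, 1994.
March 30, 1994 is a Wednesday and not a state holiday, so no extension applies.

March 30, 1994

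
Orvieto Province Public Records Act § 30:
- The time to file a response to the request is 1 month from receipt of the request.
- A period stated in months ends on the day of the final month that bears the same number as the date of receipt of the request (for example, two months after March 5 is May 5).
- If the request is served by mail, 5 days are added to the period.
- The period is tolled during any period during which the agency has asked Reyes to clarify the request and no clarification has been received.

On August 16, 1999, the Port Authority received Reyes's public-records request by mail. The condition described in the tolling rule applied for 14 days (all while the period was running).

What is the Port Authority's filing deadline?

1 month after August 16, 1999 is September 16, 1999.
Service was by mail, adding 5 days: September 16, 1999 + 5 days = September 21, 1999.
Tolling adds 14 days: September 21, 1999 + 14 days = October 5, 1999.

October 5, 1999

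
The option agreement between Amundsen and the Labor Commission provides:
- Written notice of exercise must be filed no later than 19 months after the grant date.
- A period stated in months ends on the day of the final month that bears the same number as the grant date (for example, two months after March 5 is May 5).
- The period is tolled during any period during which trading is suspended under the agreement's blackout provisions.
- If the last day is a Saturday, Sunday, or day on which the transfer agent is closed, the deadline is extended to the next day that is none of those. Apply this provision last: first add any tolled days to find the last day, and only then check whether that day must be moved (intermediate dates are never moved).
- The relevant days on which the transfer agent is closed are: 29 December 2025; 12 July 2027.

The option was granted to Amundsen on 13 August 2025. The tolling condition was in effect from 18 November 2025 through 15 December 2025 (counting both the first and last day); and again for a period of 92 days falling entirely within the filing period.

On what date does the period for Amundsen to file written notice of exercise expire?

19 months after 13 August 2025 is March 13, 2027.
From November 18, 2025 through December 15, 2025 inclusive is 28 days; tolling adds 28 days: March 13, 2027 + 28 days = April 10, 2027.
Tolling adds 92 days: April 10, 2027 + 92 days = July 11, 2027.
July 11, 2027 is Sunday; July 12, 2027 is a listed holiday. The next qualifying day is July 13, 2027.

July 13, 2027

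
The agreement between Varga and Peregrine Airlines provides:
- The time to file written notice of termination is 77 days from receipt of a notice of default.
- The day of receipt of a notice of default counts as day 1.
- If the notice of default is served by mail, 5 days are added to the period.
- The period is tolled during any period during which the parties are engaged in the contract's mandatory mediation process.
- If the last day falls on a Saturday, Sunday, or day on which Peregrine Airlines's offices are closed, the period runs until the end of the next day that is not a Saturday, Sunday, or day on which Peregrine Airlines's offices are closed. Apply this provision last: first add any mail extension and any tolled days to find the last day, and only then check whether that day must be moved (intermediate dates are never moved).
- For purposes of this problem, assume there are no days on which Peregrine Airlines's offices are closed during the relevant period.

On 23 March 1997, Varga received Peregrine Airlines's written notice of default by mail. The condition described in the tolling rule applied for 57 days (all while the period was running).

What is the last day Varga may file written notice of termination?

Counting 23 March 1997 as day 1, day 77 is June 7, 1997.
Service was by mail, adding 5 days: June 7, 1997 + 5 days = June 12, 1997.
Tolling adds 57 days: June 12, 1997 + 57 days = August 8, 1997.
August 8, 1997 is a Friday and not a day on which Peregrine Airlines's offices are closed, so no extension applies.

August 8, 1997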